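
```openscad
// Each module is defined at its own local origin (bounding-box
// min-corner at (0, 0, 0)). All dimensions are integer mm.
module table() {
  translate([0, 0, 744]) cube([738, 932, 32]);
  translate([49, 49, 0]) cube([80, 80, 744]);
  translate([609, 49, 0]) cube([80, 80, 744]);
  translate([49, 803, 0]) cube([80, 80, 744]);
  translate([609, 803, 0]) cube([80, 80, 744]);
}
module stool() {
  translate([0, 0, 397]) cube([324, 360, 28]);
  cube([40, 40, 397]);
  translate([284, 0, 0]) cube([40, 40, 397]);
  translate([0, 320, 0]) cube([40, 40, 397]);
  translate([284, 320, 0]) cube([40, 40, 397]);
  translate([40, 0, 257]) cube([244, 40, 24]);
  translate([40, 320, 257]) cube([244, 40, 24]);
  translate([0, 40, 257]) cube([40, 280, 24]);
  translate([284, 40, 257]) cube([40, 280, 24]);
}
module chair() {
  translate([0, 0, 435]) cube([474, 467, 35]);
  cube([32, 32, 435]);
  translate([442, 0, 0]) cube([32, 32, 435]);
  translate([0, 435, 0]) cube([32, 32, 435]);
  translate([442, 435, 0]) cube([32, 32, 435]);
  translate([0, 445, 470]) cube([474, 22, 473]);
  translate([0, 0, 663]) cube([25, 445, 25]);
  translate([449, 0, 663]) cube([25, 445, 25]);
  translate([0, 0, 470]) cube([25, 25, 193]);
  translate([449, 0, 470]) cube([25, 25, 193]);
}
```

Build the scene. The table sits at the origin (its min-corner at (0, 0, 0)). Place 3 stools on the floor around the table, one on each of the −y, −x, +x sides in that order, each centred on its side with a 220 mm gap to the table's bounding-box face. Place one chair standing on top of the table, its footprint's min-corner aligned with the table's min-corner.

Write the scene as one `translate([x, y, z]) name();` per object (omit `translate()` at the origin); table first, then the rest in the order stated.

table();
translate([207, -580, 0]) stool();
translate([-544, 286, 0]) stool();
translate([958, 286, 0]) stool();
translate([0, 0, 776]) chair();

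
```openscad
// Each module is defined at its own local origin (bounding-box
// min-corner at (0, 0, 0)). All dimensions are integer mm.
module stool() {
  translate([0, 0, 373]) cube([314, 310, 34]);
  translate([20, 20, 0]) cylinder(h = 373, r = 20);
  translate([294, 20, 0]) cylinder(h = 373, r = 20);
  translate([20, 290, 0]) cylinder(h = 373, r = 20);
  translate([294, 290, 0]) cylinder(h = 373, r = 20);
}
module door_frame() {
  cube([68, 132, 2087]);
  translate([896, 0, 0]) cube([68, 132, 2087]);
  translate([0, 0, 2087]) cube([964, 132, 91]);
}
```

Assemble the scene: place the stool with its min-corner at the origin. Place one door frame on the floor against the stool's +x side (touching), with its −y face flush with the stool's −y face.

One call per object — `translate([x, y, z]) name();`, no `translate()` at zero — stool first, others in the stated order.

stool();
translate([314, 0, 0]) door_frame();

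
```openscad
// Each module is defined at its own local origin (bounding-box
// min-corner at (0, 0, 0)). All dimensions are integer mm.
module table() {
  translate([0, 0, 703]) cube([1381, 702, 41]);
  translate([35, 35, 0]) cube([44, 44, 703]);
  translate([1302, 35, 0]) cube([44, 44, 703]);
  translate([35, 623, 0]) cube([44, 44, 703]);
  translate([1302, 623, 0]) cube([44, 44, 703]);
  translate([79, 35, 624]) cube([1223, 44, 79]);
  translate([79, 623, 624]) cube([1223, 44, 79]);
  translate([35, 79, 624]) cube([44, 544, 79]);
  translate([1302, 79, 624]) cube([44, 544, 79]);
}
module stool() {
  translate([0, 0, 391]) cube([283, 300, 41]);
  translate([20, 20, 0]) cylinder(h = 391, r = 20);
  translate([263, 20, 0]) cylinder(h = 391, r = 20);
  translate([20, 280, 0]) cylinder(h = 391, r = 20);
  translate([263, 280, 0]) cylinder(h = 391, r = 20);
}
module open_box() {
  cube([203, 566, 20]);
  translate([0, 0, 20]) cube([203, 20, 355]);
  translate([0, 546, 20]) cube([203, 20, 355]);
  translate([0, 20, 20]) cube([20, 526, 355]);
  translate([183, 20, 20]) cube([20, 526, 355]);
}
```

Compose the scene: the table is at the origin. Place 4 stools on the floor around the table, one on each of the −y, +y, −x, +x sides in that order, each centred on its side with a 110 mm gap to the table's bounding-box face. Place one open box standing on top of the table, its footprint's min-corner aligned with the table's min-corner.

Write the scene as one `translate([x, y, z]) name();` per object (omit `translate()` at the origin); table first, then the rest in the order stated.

table();
translate([549, -410, 0]) stool();
translate([549, 812, 0]) stool();
translate([-393, 201, 0]) stool();
translate([1491, 201, 0]) stool();
translate([0, 0, 744]) open_box();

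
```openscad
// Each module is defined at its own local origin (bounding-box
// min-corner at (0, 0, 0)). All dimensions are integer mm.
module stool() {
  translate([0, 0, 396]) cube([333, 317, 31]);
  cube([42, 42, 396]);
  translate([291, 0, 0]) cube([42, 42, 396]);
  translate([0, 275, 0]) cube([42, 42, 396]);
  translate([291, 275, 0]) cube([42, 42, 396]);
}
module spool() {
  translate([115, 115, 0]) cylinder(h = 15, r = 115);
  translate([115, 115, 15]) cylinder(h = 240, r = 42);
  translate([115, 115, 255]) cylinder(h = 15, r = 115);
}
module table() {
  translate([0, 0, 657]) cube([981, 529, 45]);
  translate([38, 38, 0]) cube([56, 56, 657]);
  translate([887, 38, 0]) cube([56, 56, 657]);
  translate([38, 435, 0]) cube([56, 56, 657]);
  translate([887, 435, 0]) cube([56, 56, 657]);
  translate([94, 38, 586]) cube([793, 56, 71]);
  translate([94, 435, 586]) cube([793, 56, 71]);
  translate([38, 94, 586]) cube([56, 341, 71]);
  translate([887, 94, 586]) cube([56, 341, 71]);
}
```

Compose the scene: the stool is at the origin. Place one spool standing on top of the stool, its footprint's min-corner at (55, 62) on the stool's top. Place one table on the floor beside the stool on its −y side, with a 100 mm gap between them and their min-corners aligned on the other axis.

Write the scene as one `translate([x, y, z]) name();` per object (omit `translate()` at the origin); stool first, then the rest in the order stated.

stool();
translate([55, 62, 427]) spool();
translate([0, -629, 0]) table();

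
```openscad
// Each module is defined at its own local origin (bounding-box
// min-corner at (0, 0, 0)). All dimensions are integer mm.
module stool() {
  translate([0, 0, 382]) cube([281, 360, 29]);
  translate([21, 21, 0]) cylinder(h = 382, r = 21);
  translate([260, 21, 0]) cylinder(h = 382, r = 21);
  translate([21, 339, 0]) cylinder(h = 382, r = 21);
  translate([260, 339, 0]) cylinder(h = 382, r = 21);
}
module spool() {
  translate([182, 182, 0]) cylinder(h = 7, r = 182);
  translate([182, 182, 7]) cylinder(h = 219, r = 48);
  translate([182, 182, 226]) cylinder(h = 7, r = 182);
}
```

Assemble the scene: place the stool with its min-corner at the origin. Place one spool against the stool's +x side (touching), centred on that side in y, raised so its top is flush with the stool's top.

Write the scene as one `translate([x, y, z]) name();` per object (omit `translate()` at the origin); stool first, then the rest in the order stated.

stool();
translate([281, -2, 178]) spool();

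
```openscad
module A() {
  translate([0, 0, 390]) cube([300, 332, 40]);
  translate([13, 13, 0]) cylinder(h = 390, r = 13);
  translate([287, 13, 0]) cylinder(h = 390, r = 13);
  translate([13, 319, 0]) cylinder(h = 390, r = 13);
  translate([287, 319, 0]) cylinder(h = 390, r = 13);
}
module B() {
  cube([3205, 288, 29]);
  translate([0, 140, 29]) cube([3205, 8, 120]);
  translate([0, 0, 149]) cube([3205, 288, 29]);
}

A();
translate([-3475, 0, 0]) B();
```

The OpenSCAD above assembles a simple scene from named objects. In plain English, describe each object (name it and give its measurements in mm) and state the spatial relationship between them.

A is a simple wooden stool: a rectangular seat 300 mm (x) by 332 mm (y), 40 mm thick, top face at z = 430 mm, on four round legs, each 26 mm in diameter. The legs rest on z = 0, each leg's axis is inset half a diameter from the nearest pair of seat edges (so the leg's bounding box is flush with the corner).

B is an I-beam lying along x, 3205 mm long. Overall section height 178 mm. Two flanges 288 mm wide (y) and 29 mm thick, one on the floor and one at the top; a web 8 mm thick runs between them, centred on the flange width.

The I-beam is on the floor beside the stool on its −x side.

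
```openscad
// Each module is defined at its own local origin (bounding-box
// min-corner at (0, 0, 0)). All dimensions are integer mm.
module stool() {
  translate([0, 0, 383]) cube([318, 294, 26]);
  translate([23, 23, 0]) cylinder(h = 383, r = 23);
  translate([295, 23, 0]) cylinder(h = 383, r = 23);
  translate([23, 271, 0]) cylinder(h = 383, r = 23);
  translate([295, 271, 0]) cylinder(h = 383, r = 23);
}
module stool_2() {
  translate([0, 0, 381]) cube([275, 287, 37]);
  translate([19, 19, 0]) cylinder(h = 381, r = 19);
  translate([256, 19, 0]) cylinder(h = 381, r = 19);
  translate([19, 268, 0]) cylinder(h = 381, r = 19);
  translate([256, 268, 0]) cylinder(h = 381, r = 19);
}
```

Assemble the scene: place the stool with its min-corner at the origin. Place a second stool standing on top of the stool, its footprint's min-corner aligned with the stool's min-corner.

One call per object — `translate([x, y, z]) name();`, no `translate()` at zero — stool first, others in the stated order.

stool();
translate([0, 0, 409]) stool_2();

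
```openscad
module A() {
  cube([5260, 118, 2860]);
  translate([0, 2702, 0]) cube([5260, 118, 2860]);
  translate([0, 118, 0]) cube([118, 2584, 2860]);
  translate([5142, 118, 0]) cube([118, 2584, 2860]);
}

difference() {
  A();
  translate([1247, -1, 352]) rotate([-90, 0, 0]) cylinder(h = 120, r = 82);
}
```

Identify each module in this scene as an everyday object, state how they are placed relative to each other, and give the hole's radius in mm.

The subtracted cylinder has r = 82 mm.

A is a house frame. The house frame has a circular hole through its front wall. The hole's radius is 82 mm.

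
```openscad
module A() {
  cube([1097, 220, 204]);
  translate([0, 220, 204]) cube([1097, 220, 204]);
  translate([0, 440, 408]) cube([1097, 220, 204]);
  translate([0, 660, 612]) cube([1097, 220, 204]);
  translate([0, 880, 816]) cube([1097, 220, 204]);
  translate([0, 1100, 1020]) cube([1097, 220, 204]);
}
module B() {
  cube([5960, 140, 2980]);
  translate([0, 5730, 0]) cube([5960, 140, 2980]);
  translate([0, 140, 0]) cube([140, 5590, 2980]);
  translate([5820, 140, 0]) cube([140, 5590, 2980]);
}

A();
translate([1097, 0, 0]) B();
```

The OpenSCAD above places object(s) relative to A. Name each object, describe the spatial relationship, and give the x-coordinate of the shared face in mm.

A is a staircase. B is a house frame. The house frame is against the staircase's +x side, with their −y faces flush. The x-coordinate of the shared face is 1097 mm.

The staircase's +x face and the house frame's −x face are both at x = 1097 mm.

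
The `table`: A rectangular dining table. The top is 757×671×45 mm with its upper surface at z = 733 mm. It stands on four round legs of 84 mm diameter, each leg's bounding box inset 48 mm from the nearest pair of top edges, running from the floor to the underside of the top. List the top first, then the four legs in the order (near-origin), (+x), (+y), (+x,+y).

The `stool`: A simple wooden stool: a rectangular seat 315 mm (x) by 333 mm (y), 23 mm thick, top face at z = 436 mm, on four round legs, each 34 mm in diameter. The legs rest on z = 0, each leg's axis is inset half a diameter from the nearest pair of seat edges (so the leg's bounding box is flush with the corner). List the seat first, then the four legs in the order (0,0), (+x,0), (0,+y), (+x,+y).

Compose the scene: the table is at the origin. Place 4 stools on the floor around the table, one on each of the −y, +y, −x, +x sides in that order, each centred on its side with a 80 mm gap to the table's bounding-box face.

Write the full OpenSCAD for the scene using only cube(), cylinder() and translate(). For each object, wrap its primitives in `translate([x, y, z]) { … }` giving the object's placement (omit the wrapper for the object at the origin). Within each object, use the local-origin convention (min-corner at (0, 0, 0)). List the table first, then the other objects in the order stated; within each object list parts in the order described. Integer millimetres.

translate([0, 0, 688]) cube([757, 671, 45]);
translate([90, 90, 0]) cylinder(h = 688, r = 42);
translate([667, 90, 0]) cylinder(h = 688, r = 42);
translate([90, 581, 0]) cylinder(h = 688, r = 42);
translate([667, 581, 0]) cylinder(h = 688, r = 42);
translate([221, -413, 0]) {
  translate([0, 0, 413]) cube([315, 333, 23]);
  translate([17, 17, 0]) cylinder(h = 413, r = 17);
  translate([298, 17, 0]) cylinder(h = 413, r = 17);
  translate([17, 316, 0]) cylinder(h = 413, r = 17);
  translate([298, 316, 0]) cylinder(h = 413, r = 17);
}
translate([221, 751, 0]) {
  translate([0, 0, 413]) cube([315, 333, 23]);
  translate([17, 17, 0]) cylinder(h = 413, r = 17);
  translate([298, 17, 0]) cylinder(h = 413, r = 17);
  translate([17, 316, 0]) cylinder(h = 413, r = 17);
  translate([298, 316, 0]) cylinder(h = 413, r = 17);
}
translate([-395, 169, 0]) {
  translate([0, 0, 413]) cube([315, 333, 23]);
  translate([17, 17, 0]) cylinder(h = 413, r = 17);
  translate([298, 17, 0]) cylinder(h = 413, r = 17);
  translate([17, 316, 0]) cylinder(h = 413, r = 17);
  translate([298, 316, 0]) cylinder(h = 413, r = 17);
}
translate([837, 169, 0]) {
  translate([0, 0, 413]) cube([315, 333, 23]);
  translate([17, 17, 0]) cylinder(h = 413, r = 17);
  translate([298, 17, 0]) cylinder(h = 413, r = 17);
  translate([17, 316, 0]) cylinder(h = 413, r = 17);
  translate([298, 316, 0]) cylinder(h = 413, r = 17);
}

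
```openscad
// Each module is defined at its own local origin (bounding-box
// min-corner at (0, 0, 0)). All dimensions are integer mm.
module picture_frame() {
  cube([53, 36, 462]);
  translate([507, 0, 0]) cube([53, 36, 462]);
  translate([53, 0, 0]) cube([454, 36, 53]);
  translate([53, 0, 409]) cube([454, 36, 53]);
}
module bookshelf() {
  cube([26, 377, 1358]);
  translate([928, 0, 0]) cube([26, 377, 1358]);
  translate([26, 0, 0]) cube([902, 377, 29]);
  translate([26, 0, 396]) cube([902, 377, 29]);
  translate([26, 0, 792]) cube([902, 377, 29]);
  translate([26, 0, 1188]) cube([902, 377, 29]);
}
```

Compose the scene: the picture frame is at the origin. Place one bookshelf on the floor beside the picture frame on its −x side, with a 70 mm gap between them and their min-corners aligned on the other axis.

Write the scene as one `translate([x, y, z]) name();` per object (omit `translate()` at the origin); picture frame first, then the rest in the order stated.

picture_frame();
translate([-1024, 0, 0]) bookshelf();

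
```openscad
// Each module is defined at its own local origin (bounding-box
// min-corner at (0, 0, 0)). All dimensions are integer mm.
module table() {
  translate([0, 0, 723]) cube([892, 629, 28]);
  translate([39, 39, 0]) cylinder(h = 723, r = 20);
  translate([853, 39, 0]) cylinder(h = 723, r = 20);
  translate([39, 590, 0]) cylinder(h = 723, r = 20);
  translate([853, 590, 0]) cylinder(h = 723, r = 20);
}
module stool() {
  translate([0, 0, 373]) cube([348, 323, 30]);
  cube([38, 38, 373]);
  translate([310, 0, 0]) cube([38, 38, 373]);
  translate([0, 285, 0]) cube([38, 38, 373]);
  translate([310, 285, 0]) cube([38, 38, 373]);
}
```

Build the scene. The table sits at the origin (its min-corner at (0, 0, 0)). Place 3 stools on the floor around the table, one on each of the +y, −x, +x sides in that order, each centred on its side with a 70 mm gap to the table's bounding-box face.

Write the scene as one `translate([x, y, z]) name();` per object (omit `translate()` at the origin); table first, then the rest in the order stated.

table();
translate([272, 699, 0]) stool();
translate([-418, 153, 0]) stool();
translate([962, 153, 0]) stool();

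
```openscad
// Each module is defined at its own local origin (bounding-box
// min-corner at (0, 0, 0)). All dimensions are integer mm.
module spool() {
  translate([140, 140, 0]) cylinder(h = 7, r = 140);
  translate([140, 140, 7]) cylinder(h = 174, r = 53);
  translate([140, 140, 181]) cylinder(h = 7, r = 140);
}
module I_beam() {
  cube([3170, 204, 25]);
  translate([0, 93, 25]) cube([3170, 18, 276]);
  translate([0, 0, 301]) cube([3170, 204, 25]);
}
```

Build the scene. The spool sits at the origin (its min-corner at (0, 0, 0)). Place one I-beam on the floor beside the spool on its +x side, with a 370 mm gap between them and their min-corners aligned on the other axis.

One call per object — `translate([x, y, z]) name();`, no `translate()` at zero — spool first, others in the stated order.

spool();
translate([650, 0, 0]) I_beam();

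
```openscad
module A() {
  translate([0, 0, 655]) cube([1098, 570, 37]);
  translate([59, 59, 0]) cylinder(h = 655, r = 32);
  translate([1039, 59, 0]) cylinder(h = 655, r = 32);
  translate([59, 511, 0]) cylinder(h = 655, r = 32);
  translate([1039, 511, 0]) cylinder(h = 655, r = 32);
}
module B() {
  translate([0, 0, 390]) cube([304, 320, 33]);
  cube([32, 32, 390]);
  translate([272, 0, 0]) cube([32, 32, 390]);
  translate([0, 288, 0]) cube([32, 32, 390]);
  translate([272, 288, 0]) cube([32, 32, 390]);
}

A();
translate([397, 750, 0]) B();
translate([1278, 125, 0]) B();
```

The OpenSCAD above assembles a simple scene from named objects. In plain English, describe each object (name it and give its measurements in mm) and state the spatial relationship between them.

A is a table with a 1098×570 mm rectangular top, 37 mm thick, top surface at z = 692 mm, supported by four round legs of 64 mm diameter, each leg's bounding box inset 27 mm from the nearest pair of top edges, running from the floor.

B is a four-legged stool. The seat is a 304×320×33 mm slab whose top surface is at z = 423 mm; four square legs, each 32×32 mm in cross-section, run from the floor (z = 0) to the underside of the seat, each flush with a corner of the seat.

Two stools sit around the table at the +y, +x sides.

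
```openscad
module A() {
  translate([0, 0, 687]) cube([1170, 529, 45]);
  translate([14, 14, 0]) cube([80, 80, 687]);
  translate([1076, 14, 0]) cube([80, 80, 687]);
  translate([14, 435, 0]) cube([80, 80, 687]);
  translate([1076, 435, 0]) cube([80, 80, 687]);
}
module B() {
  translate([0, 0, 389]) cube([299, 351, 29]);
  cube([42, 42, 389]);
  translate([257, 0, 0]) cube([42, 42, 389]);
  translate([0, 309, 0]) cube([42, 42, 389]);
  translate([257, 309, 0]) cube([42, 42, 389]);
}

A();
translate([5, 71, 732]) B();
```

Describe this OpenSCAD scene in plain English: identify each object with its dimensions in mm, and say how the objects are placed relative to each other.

A is a table: top 1170 mm (x) × 529 mm (y), 45 mm thick, upper face at z = 732 mm, on four 80×80 mm square legs, each inset 14 mm from the nearest pair of top edges, running from z = 0 to the bottom of the top.

B is a simple wooden stool: a rectangular seat 299 mm (x) by 351 mm (y), 29 mm thick, top face at z = 418 mm, on four square legs, each 42×42 mm in cross-section. The legs rest on z = 0, each flush with a corner of the seat.

The stool is on top of the table.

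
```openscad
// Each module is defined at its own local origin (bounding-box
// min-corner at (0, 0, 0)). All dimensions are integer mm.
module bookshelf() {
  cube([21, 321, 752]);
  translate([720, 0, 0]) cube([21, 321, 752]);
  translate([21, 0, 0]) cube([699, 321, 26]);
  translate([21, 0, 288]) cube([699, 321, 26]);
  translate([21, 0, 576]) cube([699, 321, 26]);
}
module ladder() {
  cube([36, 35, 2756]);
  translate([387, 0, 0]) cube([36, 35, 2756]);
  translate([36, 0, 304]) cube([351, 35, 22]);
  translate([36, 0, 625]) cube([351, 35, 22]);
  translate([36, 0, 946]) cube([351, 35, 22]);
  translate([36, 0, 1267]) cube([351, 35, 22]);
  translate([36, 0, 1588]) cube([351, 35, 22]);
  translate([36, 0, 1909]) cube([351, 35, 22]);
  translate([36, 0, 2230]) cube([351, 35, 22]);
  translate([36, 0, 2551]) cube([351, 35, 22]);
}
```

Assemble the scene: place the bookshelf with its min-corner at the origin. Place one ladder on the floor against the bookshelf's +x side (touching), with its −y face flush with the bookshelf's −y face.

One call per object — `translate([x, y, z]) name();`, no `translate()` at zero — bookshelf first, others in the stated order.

bookshelf();
translate([741, 0, 0]) ladder();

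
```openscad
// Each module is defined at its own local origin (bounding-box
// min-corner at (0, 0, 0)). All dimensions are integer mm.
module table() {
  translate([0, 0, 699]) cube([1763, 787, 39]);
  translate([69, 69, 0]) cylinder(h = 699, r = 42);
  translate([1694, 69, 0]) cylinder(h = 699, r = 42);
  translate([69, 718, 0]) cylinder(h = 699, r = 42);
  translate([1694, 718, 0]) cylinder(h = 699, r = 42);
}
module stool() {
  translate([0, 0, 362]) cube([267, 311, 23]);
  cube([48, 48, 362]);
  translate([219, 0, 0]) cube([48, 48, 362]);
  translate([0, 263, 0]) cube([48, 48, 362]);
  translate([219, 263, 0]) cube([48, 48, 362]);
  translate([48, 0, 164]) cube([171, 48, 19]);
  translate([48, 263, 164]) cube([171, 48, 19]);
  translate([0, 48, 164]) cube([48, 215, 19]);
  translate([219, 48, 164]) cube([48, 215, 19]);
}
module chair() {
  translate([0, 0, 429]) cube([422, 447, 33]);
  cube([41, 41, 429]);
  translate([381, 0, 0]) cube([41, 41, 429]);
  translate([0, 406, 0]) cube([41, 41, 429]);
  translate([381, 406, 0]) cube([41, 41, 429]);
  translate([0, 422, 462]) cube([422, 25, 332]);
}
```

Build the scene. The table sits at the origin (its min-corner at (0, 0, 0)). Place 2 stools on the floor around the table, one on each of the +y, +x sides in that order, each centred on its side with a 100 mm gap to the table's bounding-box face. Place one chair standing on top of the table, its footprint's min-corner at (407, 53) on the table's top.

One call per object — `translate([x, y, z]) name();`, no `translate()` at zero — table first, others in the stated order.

table();
translate([748, 887, 0]) stool();
translate([1863, 238, 0]) stool();
translate([407, 53, 738]) chair();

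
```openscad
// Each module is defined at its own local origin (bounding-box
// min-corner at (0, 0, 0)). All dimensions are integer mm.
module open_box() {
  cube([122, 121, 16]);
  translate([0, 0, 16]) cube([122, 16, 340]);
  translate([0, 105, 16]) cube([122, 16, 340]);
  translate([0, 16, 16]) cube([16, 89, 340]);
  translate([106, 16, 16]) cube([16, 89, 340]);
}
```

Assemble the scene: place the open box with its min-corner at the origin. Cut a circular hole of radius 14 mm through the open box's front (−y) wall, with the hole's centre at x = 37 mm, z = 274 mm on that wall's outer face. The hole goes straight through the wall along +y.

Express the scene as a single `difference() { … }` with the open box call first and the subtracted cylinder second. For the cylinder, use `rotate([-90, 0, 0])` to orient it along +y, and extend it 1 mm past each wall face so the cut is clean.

difference() {
  open_box();
  translate([37, -1, 274]) rotate([-90, 0, 0]) cylinder(h = 18, r = 14);
}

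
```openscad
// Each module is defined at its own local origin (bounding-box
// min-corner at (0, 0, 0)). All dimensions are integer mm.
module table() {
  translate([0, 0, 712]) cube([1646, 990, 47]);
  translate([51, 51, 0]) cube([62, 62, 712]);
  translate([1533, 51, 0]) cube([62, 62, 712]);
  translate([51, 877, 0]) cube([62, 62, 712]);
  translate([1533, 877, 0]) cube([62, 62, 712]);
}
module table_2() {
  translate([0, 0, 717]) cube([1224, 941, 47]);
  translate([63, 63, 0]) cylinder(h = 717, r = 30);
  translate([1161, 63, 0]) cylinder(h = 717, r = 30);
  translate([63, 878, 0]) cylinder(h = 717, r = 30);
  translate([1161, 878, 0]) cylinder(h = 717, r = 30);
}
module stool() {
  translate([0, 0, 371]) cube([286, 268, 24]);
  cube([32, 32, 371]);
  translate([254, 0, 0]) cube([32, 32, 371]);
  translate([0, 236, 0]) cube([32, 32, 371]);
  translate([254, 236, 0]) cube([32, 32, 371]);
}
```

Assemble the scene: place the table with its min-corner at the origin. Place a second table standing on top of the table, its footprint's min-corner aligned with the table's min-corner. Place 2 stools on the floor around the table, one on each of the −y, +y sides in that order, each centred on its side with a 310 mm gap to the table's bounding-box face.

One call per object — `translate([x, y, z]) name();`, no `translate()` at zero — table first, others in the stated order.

table();
translate([0, 0, 759]) table_2();
translate([680, -578, 0]) stool();
translate([680, 1300, 0]) stool();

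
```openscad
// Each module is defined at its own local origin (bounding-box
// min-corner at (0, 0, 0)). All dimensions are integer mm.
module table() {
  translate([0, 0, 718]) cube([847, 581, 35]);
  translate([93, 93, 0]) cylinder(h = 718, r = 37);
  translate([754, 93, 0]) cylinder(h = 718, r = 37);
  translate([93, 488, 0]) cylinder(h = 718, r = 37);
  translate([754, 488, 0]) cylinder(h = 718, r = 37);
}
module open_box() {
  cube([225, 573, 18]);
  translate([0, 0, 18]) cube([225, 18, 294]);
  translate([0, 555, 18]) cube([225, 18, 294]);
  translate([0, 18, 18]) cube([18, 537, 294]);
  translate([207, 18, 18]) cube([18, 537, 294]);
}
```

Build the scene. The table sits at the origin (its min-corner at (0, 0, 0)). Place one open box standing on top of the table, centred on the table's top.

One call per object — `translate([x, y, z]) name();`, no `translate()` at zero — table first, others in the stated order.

table();
translate([311, 4, 753]) open_box();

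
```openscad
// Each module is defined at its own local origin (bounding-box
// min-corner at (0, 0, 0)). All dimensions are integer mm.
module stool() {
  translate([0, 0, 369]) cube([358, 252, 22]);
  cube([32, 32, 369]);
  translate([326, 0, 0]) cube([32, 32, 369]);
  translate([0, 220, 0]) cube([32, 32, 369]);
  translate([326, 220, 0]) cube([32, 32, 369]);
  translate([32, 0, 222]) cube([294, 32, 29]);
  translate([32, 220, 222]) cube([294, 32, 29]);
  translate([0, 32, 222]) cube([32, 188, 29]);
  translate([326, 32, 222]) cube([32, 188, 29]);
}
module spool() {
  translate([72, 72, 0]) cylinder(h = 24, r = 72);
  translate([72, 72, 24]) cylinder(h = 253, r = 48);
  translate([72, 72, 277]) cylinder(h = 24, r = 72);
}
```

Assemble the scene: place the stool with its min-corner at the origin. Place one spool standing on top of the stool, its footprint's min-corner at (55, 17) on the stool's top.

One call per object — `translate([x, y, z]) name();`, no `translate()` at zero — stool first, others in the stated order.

stool();
translate([55, 17, 391]) spool();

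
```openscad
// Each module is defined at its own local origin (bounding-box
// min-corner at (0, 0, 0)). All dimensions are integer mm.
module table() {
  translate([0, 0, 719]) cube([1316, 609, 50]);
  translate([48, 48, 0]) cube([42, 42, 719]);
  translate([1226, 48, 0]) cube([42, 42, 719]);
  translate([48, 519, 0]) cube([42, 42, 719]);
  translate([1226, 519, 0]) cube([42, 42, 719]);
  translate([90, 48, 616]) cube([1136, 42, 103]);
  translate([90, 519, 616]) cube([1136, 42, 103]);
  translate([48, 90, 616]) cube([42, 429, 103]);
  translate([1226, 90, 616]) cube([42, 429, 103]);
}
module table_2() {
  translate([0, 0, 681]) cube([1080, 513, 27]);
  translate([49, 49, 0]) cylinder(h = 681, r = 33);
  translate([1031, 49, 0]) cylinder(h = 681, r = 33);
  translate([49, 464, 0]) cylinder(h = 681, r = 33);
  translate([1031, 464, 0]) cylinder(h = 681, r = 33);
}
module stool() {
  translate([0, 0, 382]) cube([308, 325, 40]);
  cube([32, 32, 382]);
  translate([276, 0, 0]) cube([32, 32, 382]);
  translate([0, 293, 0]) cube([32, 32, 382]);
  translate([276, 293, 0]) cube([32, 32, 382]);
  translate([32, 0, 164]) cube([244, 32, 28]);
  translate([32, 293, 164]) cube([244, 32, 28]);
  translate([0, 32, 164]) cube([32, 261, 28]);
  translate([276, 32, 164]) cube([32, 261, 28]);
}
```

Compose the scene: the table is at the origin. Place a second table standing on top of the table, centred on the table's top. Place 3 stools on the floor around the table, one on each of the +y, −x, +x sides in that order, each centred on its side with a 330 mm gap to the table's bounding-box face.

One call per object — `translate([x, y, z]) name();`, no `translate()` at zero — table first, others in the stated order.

table();
translate([118, 48, 769]) table_2();
translate([504, 939, 0]) stool();
translate([-638, 142, 0]) stool();
translate([1646, 142, 0]) stool();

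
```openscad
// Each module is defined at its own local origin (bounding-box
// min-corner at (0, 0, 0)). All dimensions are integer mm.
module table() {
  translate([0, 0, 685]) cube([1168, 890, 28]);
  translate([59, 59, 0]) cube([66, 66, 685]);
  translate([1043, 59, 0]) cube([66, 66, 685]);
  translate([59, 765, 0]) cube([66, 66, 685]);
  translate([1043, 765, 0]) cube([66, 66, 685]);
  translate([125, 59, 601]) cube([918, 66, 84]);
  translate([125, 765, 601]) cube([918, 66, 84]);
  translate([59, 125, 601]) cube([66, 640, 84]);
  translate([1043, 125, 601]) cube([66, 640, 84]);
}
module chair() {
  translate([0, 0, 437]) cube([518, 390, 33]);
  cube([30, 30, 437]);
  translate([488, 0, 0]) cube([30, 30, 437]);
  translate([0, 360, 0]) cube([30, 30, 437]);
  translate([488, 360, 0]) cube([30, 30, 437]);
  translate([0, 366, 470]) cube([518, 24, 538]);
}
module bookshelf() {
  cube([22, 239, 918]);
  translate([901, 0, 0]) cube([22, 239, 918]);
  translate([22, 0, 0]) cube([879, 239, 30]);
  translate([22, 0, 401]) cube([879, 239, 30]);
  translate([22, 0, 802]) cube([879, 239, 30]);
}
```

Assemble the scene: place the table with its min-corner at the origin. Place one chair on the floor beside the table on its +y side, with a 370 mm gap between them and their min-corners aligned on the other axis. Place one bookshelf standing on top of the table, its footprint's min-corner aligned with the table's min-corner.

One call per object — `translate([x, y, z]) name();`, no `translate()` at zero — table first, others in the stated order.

table();
translate([0, 1260, 0]) chair();
translate([0, 0, 713]) bookshelf();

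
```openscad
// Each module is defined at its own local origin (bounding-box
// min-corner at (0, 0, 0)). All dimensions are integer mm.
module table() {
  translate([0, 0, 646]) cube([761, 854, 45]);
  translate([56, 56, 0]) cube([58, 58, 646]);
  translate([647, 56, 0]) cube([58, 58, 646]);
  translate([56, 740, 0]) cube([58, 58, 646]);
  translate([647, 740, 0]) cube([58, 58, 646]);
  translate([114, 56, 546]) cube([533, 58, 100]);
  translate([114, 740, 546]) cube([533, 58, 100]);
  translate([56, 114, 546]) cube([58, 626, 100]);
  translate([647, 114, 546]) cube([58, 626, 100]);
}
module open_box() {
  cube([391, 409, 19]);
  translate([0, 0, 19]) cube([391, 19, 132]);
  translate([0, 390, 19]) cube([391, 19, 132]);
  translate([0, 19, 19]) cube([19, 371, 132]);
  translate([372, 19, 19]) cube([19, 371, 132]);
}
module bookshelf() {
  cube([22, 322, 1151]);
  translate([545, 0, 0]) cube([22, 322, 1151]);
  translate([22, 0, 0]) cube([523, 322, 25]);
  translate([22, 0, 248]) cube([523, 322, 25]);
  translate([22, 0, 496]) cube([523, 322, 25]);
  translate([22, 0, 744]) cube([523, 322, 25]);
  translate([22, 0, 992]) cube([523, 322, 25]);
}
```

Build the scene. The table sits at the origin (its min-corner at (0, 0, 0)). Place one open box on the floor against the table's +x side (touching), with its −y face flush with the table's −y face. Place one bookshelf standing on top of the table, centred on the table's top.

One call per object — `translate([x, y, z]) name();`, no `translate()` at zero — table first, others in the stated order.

table();
translate([761, 0, 0]) open_box();
translate([97, 266, 691]) bookshelf();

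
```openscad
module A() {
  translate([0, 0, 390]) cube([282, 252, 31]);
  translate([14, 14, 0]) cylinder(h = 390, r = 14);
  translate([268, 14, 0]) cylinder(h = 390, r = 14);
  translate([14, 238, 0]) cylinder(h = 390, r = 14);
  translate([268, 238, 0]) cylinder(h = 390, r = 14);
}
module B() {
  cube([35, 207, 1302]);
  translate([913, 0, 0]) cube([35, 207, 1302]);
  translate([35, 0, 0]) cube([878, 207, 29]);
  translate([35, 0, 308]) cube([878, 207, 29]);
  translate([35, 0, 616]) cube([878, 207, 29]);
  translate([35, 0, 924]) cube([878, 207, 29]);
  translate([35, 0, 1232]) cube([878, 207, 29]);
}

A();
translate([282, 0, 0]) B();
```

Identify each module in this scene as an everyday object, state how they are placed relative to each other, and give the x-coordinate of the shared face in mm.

The stool's +x face and the bookshelf's −x face are both at x = 282 mm.

A is a stool. B is a bookshelf. The bookshelf is against the stool's +x side, with their −y faces flush. The x-coordinate of the shared face is 282 mm.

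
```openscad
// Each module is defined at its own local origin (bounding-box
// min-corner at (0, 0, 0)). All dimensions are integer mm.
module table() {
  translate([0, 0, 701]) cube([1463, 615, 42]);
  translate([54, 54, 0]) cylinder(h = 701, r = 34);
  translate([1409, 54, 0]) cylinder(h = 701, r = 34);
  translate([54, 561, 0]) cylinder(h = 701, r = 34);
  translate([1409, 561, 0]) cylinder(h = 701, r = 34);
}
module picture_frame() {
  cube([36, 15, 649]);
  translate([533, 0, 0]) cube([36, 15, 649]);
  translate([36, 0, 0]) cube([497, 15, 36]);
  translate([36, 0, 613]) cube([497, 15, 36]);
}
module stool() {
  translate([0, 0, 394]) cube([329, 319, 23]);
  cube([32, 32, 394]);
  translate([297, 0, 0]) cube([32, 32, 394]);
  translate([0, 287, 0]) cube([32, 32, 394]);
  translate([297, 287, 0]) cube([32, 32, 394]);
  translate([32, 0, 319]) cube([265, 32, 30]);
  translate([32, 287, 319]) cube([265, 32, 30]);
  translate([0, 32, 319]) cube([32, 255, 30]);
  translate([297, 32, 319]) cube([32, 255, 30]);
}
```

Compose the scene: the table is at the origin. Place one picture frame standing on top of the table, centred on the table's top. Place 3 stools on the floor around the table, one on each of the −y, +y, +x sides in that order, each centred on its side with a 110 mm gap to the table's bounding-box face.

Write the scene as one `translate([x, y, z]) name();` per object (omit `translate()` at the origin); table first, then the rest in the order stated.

table();
translate([447, 300, 743]) picture_frame();
translate([567, -429, 0]) stool();
translate([567, 725, 0]) stool();
translate([1573, 148, 0]) stool();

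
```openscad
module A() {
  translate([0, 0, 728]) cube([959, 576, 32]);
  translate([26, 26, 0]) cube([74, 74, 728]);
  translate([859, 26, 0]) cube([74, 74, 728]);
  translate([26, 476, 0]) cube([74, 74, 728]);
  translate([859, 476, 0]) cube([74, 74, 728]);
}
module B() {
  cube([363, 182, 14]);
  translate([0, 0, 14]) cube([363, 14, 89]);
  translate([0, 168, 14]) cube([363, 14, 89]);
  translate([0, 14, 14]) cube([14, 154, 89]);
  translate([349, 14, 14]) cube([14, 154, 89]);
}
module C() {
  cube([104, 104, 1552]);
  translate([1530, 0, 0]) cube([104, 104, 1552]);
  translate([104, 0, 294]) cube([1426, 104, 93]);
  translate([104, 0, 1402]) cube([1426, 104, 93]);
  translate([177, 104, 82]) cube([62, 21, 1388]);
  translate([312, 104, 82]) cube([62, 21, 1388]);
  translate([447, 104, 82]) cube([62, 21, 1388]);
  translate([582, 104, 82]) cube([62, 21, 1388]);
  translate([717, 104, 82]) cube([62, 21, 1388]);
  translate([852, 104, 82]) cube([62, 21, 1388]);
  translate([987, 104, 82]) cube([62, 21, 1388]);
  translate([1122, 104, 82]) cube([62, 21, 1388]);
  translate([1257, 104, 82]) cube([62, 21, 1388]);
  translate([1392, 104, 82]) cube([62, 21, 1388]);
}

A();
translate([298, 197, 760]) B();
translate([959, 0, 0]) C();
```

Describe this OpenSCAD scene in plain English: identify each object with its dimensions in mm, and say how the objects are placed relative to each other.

A is a table: top 959 mm (x) × 576 mm (y), 32 mm thick, upper face at z = 760 mm, on four 74×74 mm square legs, each inset 26 mm from the nearest pair of top edges, running from z = 0 to the bottom of the top.

B is an open-topped rectangular box: outside dimensions 363×182×103 mm, with a uniform wall and base thickness of 14 mm. The base is a full 363×182 slab on the floor; four walls sit on top of the base. The front and back walls (the −y and +y sides) span the full width; the two side walls fit between them.

C is a fence section. Two 104×104 mm posts, 1552 mm tall, stand on the floor with a clear span of 1426 mm between their inner faces. Two horizontal rails of 104×93 mm section span the gap between the posts with their undersides at z = 294 mm and z = 1402 mm, flush with the posts' −y face. 10 pickets, each 62 mm wide, 21 mm thick and 1388 mm tall, are fixed to the +y face of the rails with their bottoms at z = 82 mm, evenly spaced across the span with equal gaps (rounded down to the nearest mm) at the −x end and between each pair — any rounding remainder accumulates at the +x end.

The open box is on top of the table, centred. The fence section is against the table's +x side, with their −y faces flush.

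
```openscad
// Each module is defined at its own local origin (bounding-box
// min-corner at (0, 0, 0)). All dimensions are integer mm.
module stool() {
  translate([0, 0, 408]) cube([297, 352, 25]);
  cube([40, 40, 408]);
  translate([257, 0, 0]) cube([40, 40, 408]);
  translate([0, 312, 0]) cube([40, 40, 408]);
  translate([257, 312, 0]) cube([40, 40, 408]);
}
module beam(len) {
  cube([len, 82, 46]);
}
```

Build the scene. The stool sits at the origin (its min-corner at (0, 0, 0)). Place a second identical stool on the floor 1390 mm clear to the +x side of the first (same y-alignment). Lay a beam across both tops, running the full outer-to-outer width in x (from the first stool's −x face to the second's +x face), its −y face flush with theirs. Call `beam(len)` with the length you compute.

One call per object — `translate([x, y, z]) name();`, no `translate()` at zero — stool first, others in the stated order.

stool();
translate([1687, 0, 0]) stool();
translate([0, 0, 433]) beam(1984);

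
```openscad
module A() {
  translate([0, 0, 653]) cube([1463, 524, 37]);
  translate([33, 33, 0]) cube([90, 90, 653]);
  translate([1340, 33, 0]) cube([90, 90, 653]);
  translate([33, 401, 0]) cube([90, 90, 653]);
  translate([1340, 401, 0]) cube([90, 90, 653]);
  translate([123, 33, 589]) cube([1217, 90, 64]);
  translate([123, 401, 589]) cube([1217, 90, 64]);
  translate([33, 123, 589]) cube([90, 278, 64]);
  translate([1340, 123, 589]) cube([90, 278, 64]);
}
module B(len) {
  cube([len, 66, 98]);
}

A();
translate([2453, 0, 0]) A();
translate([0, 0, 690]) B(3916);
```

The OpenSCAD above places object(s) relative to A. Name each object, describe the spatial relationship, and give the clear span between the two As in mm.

Second table starts at x = 2453; first ends at x = 1463; clear span = 2453 − 1463 = 990 mm.

A is a table. B is a beam. A beam spans the tops of two tables. The clear span between the two tables is 990 mm.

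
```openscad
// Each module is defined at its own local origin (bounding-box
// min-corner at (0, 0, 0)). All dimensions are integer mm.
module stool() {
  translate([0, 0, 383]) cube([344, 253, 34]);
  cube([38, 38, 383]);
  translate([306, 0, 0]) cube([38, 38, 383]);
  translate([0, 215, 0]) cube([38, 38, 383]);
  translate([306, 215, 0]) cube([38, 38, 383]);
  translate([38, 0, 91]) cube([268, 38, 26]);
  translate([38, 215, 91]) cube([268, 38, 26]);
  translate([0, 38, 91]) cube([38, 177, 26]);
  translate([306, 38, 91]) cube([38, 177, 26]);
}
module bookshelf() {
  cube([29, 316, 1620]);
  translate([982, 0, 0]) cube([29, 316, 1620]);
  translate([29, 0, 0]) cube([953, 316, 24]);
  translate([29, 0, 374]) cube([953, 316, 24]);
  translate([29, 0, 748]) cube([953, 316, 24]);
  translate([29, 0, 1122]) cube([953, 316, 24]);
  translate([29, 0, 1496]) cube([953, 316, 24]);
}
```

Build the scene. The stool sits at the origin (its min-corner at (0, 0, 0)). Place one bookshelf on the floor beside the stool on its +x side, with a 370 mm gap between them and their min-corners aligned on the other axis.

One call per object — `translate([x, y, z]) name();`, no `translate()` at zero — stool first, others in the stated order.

stool();
translate([714, 0, 0]) bookshelf();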